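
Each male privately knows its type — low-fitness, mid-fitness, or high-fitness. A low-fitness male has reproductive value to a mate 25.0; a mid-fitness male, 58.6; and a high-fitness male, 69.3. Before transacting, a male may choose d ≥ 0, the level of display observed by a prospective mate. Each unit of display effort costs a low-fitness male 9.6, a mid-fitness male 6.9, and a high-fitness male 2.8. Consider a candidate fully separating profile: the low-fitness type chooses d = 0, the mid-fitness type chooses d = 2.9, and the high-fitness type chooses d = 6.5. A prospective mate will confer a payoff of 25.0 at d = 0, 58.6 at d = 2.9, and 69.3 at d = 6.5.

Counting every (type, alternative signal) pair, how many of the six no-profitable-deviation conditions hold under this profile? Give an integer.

Mid-fitness (own payoff 58.6 − 6.9×2.9 = 38.59): to d=0 gives 25.0 → no gain ✓; to d=6.5 gives 69.3 − 6.9×6.5 = 24.45 → no gain ✓.
Low-fitness (own payoff 25.0): to d=2.9 gives 58.6 − 9.6×2.9 = 30.76 → profitable ✗; to d=6.5 gives 69.3 − 9.6×6.5 = 6.9 → no gain ✓.
High-fitness (own payoff 69.3 − 2.8×6.5 = 51.1): to d=0 gives 25.0 → no gain ✓; to d=2.9 gives 58.6 − 2.8×2.9 = 50.48 → no gain ✓.
5 of the 6 constraints hold; not an equilibrium.

5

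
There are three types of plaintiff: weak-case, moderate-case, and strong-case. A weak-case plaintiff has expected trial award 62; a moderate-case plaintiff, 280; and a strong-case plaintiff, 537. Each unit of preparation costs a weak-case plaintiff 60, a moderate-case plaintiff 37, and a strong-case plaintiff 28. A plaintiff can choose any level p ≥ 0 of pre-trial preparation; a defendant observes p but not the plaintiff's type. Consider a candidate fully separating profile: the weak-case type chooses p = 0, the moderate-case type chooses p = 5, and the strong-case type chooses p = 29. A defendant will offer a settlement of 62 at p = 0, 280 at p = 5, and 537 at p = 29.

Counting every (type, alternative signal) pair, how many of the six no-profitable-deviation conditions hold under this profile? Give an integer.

Weak-case (own payoff 62): to p=5 gives 280 − 60×5 = -20 → no gain ✓; to p=29 gives 537 − 60×29 = -1203 → no gain ✓.
Strong-case (own payoff 537 − 28×29 = -275): to p=0 gives 62 → profitable ✗; to p=5 gives 280 − 28×5 = 140 → profitable ✗.
Moderate-case (own payoff 280 − 37×5 = 95): to p=0 gives 62 → no gain ✓; to p=29 gives 537 − 37×29 = -536 → no gain ✓.
4 of the 6 constraints hold; not an equilibrium.

4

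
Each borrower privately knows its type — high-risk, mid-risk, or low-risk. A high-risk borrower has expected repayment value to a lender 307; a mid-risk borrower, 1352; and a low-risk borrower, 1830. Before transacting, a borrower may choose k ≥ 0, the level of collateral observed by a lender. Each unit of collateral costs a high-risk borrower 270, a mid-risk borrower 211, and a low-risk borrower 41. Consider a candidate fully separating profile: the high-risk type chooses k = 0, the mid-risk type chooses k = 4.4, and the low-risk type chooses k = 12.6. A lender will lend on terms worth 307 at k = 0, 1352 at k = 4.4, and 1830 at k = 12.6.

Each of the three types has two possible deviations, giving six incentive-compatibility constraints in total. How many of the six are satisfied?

6

Low-risk (own payoff 1830 − 41×12.6 = 1313.4): to k=0 gives 307 → no gain ✓; to k=4.4 gives 1352 − 41×4.4 = 1171.6 → no gain ✓.
Mid-risk (own payoff 1352 − 211×4.4 = 423.6): to k=0 gives 307 → no gain ✓; to k=12.6 gives 1830 − 211×12.6 = -828.6 → no gain ✓.
High-risk (own payoff 307): to k=4.4 gives 1352 − 270×4.4 = 164 → no gain ✓; to k=12.6 gives 1830 − 270×12.6 = -1572 → no gain ✓.
6 of the 6 constraints hold; this profile is a separating equilibrium.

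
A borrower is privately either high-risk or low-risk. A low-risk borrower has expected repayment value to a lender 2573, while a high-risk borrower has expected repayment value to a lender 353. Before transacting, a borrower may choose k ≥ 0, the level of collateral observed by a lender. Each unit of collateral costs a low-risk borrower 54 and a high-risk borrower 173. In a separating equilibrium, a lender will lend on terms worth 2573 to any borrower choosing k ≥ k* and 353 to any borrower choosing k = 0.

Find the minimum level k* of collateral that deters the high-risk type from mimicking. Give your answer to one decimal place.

A high-risk borrower choosing k = 0 receives 353.
Imitating at k* instead would pay 2573 at cost 173·k*, netting 2573 − 173·k*.
Indifference: 353 = 2573 − 173·k*, so k* = (2573 − 353) / 173 ≈ 12.8.
This is the high-risk type's binding incentive-compatibility constraint; any k ≥ 12.8 sustains separation on that side.

12.8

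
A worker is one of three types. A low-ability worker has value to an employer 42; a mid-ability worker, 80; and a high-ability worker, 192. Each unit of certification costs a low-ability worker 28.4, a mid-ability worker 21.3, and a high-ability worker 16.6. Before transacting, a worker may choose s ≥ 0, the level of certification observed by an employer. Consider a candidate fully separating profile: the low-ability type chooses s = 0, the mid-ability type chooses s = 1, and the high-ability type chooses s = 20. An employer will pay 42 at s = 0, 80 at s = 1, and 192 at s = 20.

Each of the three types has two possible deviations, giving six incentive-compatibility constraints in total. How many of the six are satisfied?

High-ability (own payoff 192 − 16.6×20 = -140): to s=0 gives 42 → profitable ✗; to s=1 gives 80 − 16.6×1 = 63.4 → profitable ✗.
Mid-ability (own payoff 80 − 21.3×1 = 58.7): to s=0 gives 42 → no gain ✓; to s=20 gives 192 − 21.3×20 = -234 → no gain ✓.
Low-ability (own payoff 42): to s=1 gives 80 − 28.4×1 = 51.6 → profitable ✗; to s=20 gives 192 − 28.4×20 = -376 → no gain ✓.
3 of the 6 constraints hold; not an equilibrium.

3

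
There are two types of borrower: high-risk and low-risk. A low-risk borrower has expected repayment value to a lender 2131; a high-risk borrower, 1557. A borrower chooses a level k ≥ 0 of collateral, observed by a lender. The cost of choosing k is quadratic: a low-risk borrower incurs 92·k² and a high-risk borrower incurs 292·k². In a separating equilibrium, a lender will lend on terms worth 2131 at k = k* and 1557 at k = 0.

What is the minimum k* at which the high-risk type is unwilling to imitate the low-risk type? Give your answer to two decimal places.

1.40

The high-risk type at k = 0 receives 1557; imitating at k* yields 2131 − 292·k*².
Indifference: 1557 = 2131 − 292·k*², so k*² = (2131 − 1557) / 292 ≈ 1.9658.
k* = √1.9658 ≈ 1.40.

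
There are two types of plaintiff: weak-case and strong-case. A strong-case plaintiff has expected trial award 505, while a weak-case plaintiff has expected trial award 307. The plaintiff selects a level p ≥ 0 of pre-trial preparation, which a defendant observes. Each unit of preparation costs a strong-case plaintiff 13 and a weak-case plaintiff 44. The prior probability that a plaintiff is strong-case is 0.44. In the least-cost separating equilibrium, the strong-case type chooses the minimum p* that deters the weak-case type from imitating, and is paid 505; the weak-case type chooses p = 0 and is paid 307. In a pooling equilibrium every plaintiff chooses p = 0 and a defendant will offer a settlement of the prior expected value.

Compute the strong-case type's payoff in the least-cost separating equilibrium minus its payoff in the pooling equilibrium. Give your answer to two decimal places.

52.38

Least-cost separating signal: p* solves 307 = 505 − 44·p*, so p* = (505 − 307)/44 = 4.5.
Strong-case type's separating payoff: 505 − 13 × p* = 505 − 13 × (505 − 307)/44 = 505 − 2574/44 = 446.5.
Pooling payoff: 0.44 × 505 + 0.56 × 307 = 394.12.
Difference: 446.5 − 394.12 = 52.38.
The strong-case type prefers to separate.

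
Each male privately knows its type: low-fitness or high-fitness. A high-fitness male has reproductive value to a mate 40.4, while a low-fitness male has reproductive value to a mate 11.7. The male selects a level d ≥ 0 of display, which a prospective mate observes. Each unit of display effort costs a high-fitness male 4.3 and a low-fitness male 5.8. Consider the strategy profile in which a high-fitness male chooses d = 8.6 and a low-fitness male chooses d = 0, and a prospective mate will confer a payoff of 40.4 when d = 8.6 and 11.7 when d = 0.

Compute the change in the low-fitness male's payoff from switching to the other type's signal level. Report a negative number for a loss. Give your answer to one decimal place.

Playing d = 0 the low-fitness male receives 11.7.
Deviating to d = 8.6 brings payment 40.4 at cost 5.8 × 8.6 = 49.88, netting -9.48.
Gain from deviating: -9.48 − 11.7 = -21.18, i.e. -21.2 to one decimal place.
The gain is negative, so the low-fitness type's incentive-compatibility constraint is satisfied.

-21.2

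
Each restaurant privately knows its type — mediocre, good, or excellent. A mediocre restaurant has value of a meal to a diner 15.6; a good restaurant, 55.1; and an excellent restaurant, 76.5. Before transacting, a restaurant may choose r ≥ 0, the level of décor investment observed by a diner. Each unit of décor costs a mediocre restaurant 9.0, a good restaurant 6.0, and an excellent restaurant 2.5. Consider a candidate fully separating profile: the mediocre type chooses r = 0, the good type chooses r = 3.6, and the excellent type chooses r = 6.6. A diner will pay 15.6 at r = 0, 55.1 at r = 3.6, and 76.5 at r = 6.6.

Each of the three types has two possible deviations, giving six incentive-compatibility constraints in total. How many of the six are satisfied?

Excellent (own payoff 76.5 − 2.5×6.6 = 60): to r=0 gives 15.6 → no gain ✓; to r=3.6 gives 55.1 − 2.5×3.6 = 46.1 → no gain ✓.
Good (own payoff 55.1 − 6.0×3.6 = 33.5): to r=0 gives 15.6 → no gain ✓; to r=6.6 gives 76.5 − 6.0×6.6 = 36.9 → profitable ✗.
Mediocre (own payoff 15.6): to r=3.6 gives 55.1 − 9.0×3.6 = 22.7 → profitable ✗; to r=6.6 gives 76.5 − 9.0×6.6 = 17.1 → profitable ✗.
3 of the 6 constraints hold; not an equilibrium.

3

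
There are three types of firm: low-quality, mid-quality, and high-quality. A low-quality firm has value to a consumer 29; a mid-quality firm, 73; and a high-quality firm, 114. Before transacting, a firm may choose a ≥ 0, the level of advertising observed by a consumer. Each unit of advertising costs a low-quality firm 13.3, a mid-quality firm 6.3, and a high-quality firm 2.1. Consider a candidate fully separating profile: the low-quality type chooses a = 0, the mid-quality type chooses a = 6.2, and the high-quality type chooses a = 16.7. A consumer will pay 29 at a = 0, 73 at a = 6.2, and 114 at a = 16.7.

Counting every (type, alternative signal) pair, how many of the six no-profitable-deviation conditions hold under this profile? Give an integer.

High-quality (own payoff 114 − 2.1×16.7 = 78.93): to a=0 gives 29 → no gain ✓; to a=6.2 gives 73 − 2.1×6.2 = 59.98 → no gain ✓.
Mid-quality (own payoff 73 − 6.3×6.2 = 33.94): to a=0 gives 29 → no gain ✓; to a=16.7 gives 114 − 6.3×16.7 = 8.79 → no gain ✓.
Low-quality (own payoff 29): to a=6.2 gives 73 − 13.3×6.2 = -9.46 → no gain ✓; to a=16.7 gives 114 − 13.3×16.7 = -108.11 → no gain ✓.
6 of the 6 constraints hold; this profile is a separating equilibrium.

6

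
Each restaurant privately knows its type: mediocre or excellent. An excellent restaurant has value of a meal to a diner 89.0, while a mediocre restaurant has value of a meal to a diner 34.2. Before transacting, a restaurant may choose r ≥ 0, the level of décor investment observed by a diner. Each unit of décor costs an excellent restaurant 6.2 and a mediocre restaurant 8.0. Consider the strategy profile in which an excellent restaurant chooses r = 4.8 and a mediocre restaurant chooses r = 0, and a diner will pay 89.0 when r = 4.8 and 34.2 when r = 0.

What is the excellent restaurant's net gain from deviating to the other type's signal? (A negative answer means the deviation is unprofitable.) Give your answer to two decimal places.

-25.04

Playing r = 4.8 the excellent restaurant receives 89.0 − 6.2 × 4.8 = 59.24.
Deviating to r = 0 yields 34.2 instead.
Gain from deviating: 34.2 − 59.24 = -25.04.
The gain is negative, so the excellent type's incentive-compatibility constraint is satisfied.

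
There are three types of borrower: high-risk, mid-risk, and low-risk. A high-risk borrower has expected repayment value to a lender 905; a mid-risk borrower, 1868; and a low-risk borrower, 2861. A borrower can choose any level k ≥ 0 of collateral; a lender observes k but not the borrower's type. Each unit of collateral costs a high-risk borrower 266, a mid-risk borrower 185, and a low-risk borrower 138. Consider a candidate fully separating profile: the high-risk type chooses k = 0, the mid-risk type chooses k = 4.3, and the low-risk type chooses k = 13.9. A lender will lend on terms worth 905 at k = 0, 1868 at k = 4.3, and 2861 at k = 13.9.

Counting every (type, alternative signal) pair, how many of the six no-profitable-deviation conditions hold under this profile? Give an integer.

5

Mid-risk (own payoff 1868 − 185×4.3 = 1072.5): to k=0 gives 905 → no gain ✓; to k=13.9 gives 2861 − 185×13.9 = 289.5 → no gain ✓.
Low-risk (own payoff 2861 − 138×13.9 = 942.8): to k=0 gives 905 → no gain ✓; to k=4.3 gives 1868 − 138×4.3 = 1274.6 → profitable ✗.
High-risk (own payoff 905): to k=4.3 gives 1868 − 266×4.3 = 724.2 → no gain ✓; to k=13.9 gives 2861 − 266×13.9 = -836.4 → no gain ✓.
5 of the 6 constraints hold; not an equilibrium.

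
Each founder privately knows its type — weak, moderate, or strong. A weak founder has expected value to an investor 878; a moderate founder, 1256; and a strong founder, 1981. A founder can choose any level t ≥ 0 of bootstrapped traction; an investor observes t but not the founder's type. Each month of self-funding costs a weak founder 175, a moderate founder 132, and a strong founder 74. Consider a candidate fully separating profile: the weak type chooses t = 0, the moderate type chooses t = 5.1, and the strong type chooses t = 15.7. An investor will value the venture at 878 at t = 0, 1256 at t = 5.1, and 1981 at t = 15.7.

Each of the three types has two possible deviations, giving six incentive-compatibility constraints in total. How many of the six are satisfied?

Weak (own payoff 878): to t=5.1 gives 1256 − 175×5.1 = 363.5 → no gain ✓; to t=15.7 gives 1981 − 175×15.7 = -766.5 → no gain ✓.
Moderate (own payoff 1256 − 132×5.1 = 582.8): to t=0 gives 878 → profitable ✗; to t=15.7 gives 1981 − 132×15.7 = -91.4 → no gain ✓.
Strong (own payoff 1981 − 74×15.7 = 819.2): to t=0 gives 878 → profitable ✗; to t=5.1 gives 1256 − 74×5.1 = 878.6 → profitable ✗.
3 of the 6 constraints hold; not an equilibrium.

3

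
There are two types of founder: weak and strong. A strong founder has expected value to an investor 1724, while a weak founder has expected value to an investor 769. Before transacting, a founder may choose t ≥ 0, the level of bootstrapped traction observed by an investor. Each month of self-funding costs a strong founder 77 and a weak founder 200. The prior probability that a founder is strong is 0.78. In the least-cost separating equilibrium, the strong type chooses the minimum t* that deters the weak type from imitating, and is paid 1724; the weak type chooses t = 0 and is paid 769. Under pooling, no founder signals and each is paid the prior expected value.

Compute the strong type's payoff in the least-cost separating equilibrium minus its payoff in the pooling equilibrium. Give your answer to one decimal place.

-157.6

Least-cost separating signal: t* solves 769 = 1724 − 200·t*, so t* = (1724 − 769)/200 = 4.775.
Strong type's separating payoff: 1724 − 77 × t* = 1724 − 77 × (1724 − 769)/200 = 1724 − 73535/200 = 1356.325.
Pooling payoff: 0.78 × 1724 + 0.22 × 769 = 1513.9.
Difference: 1356.325 − 1513.9 = -157.575, i.e. -157.6 to one decimal place.
The strong type would prefer the pooling outcome.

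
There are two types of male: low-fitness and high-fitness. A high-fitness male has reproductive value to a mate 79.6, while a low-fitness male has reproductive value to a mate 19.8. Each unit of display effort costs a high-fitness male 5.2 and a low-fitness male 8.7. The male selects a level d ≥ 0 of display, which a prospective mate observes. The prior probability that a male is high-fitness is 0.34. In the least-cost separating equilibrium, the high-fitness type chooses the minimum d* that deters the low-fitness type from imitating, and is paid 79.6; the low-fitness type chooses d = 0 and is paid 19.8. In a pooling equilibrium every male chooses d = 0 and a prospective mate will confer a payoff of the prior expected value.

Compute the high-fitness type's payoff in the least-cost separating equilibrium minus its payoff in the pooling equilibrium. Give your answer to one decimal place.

Least-cost separating signal: d* solves 19.8 = 79.6 − 8.7·d*, so d* = (79.6 − 19.8)/8.7 ≈ 6.8736.
High-fitness type's separating payoff: 79.6 − 5.2 × d* = 79.6 − 5.2 × (79.6 − 19.8)/8.7 = 79.6 − 310.96/8.7 ≈ 43.857.
Pooling payoff: 0.34 × 79.6 + 0.66 × 19.8 = 40.132.
Difference: 43.857 − 40.132 = 3.725, i.e. 3.7 to one decimal place.
The high-fitness type prefers to separate.

3.7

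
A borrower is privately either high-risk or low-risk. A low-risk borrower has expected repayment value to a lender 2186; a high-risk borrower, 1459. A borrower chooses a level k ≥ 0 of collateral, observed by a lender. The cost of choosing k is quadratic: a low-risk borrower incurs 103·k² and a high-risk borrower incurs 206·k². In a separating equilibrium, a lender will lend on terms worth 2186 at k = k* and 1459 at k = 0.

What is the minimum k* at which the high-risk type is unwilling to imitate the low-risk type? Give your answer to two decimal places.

The high-risk type at k = 0 receives 1459; imitating at k* yields 2186 − 206·k*².
Indifference: 1459 = 2186 − 206·k*², so k*² = (2186 − 1459) / 206 ≈ 3.5291.
k* = √3.5291 ≈ 1.88.

1.88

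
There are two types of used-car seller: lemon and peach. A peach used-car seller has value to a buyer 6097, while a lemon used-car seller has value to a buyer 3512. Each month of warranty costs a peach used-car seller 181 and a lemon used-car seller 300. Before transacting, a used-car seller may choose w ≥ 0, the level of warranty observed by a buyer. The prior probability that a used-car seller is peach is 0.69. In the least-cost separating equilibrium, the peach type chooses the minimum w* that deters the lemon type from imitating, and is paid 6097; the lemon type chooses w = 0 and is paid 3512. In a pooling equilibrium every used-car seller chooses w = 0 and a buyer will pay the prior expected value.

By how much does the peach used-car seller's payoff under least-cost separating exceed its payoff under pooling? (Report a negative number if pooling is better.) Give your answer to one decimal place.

-758.3

Least-cost separating signal: w* solves 3512 = 6097 − 300·w*, so w* = (6097 − 3512)/300 ≈ 8.6167.
Peach type's separating payoff: 6097 − 181 × w* = 6097 − 181 × (6097 − 3512)/300 = 6097 − 467885/300 ≈ 4537.383.
Pooling payoff: 0.69 × 6097 + 0.31 × 3512 = 5295.65.
Difference: 4537.383 − 5295.65 = -758.267, i.e. -758.3 to one decimal place.
The peach type would prefer the pooling outcome.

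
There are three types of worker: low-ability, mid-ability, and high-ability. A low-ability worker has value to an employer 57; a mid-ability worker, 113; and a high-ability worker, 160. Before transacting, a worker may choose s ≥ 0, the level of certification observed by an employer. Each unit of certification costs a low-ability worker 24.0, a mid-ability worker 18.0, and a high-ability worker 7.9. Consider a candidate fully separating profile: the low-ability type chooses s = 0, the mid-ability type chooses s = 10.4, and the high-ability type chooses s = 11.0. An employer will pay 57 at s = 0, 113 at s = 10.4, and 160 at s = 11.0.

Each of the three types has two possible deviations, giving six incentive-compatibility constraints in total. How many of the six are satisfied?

4

Low-ability (own payoff 57): to s=10.4 gives 113 − 24.0×10.4 = -136.6 → no gain ✓; to s=11.0 gives 160 − 24.0×11.0 = -104 → no gain ✓.
High-ability (own payoff 160 − 7.9×11.0 = 73.1): to s=0 gives 57 → no gain ✓; to s=10.4 gives 113 − 7.9×10.4 = 30.84 → no gain ✓.
Mid-ability (own payoff 113 − 18.0×10.4 = -74.2): to s=0 gives 57 → profitable ✗; to s=11.0 gives 160 − 18.0×11.0 = -38 → profitable ✗.
4 of the 6 constraints hold; not an equilibrium.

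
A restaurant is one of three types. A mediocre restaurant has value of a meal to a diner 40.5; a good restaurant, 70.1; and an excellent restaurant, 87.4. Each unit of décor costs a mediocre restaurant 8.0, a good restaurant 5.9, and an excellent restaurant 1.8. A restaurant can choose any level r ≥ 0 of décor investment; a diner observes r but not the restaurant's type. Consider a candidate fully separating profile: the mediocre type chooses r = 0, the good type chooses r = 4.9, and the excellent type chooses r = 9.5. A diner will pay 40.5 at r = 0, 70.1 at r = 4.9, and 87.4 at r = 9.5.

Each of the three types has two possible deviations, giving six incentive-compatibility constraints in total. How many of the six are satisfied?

6

Excellent (own payoff 87.4 − 1.8×9.5 = 70.3): to r=0 gives 40.5 → no gain ✓; to r=4.9 gives 70.1 − 1.8×4.9 = 61.28 → no gain ✓.
Good (own payoff 70.1 − 5.9×4.9 = 41.19): to r=0 gives 40.5 → no gain ✓; to r=9.5 gives 87.4 − 5.9×9.5 = 31.35 → no gain ✓.
Mediocre (own payoff 40.5): to r=4.9 gives 70.1 − 8.0×4.9 = 30.9 → no gain ✓; to r=9.5 gives 87.4 − 8.0×9.5 = 11.4 → no gain ✓.
6 of the 6 constraints hold; this profile is a separating equilibrium.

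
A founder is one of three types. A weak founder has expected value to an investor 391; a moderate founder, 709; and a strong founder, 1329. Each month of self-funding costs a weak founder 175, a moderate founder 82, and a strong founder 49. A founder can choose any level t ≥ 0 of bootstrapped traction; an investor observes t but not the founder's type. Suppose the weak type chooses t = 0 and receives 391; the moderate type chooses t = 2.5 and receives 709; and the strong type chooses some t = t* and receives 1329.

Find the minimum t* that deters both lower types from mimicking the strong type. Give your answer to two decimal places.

10.06

Weak type (on-path payoff 391) won't mimic when 391 ≥ 1329 − 175·t*, i.e. t* ≥ 5.36.
Moderate type (on-path payoff 709 − 82×2.5 = 504) won't mimic when 504 ≥ 1329 − 82·t*, i.e. t* ≥ 10.06.
Both must hold, so t* = max(5.36, 10.06) = 10.06. The moderate type's constraint binds.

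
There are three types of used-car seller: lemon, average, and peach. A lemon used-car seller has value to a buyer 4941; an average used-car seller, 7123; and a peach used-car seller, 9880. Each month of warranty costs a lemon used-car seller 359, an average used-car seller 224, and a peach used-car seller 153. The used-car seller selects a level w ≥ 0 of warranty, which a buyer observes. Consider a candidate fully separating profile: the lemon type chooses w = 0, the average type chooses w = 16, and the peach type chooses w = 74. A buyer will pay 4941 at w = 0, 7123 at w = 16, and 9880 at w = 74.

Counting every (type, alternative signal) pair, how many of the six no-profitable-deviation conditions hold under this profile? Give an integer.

3

Lemon (own payoff 4941): to w=16 gives 7123 − 359×16 = 1379 → no gain ✓; to w=74 gives 9880 − 359×74 = -16686 → no gain ✓.
Peach (own payoff 9880 − 153×74 = -1442): to w=0 gives 4941 → profitable ✗; to w=16 gives 7123 − 153×16 = 4675 → profitable ✗.
Average (own payoff 7123 − 224×16 = 3539): to w=0 gives 4941 → profitable ✗; to w=74 gives 9880 − 224×74 = -6696 → no gain ✓.
3 of the 6 constraints hold; not an equilibrium.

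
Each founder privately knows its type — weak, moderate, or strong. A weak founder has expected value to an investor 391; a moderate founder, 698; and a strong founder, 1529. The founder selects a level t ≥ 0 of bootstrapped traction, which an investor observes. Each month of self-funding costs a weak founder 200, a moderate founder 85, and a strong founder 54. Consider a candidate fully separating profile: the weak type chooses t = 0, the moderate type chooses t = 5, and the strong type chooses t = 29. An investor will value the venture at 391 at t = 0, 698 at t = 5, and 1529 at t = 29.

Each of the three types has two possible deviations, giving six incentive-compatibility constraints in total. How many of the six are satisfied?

Strong (own payoff 1529 − 54×29 = -37): to t=0 gives 391 → profitable ✗; to t=5 gives 698 − 54×5 = 428 → profitable ✗.
Weak (own payoff 391): to t=5 gives 698 − 200×5 = -302 → no gain ✓; to t=29 gives 1529 − 200×29 = -4271 → no gain ✓.
Moderate (own payoff 698 − 85×5 = 273): to t=0 gives 391 → profitable ✗; to t=29 gives 1529 − 85×29 = -936 → no gain ✓.
3 of the 6 constraints hold; not an equilibrium.

3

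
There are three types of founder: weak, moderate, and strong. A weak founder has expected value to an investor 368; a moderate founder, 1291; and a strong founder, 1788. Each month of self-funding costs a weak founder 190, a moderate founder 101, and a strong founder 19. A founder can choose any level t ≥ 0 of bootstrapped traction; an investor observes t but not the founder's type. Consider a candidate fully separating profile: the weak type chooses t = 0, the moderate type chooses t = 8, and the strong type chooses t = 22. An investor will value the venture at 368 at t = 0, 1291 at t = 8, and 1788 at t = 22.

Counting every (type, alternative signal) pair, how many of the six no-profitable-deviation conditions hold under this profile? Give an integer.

Moderate (own payoff 1291 − 101×8 = 483): to t=0 gives 368 → no gain ✓; to t=22 gives 1788 − 101×22 = -434 → no gain ✓.
Strong (own payoff 1788 − 19×22 = 1370): to t=0 gives 368 → no gain ✓; to t=8 gives 1291 − 19×8 = 1139 → no gain ✓.
Weak (own payoff 368): to t=8 gives 1291 − 190×8 = -229 → no gain ✓; to t=22 gives 1788 − 190×22 = -2392 → no gain ✓.
6 of the 6 constraints hold; this profile is a separating equilibrium.

6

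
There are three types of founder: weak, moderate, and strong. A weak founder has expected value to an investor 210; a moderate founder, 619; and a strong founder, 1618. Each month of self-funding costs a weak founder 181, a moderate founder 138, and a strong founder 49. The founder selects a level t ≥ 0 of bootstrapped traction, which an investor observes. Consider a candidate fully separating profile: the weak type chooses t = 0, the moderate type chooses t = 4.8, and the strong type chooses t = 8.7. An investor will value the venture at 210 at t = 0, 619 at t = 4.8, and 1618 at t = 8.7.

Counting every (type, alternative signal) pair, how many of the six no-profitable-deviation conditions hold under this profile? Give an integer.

4

Weak (own payoff 210): to t=4.8 gives 619 − 181×4.8 = -249.8 → no gain ✓; to t=8.7 gives 1618 − 181×8.7 = 43.3 → no gain ✓.
Strong (own payoff 1618 − 49×8.7 = 1191.7): to t=0 gives 210 → no gain ✓; to t=4.8 gives 619 − 49×4.8 = 383.8 → no gain ✓.
Moderate (own payoff 619 − 138×4.8 = -43.4): to t=0 gives 210 → profitable ✗; to t=8.7 gives 1618 − 138×8.7 = 417.4 → profitable ✗.
4 of the 6 constraints hold; not an equilibrium.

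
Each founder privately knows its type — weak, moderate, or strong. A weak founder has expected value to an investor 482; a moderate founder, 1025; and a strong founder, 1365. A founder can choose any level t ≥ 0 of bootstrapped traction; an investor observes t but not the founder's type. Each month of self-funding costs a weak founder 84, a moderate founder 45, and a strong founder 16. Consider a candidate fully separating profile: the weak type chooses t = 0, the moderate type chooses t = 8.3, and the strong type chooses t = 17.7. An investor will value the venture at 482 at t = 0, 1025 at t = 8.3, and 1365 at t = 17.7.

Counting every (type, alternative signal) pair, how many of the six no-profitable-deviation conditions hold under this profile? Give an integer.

Strong (own payoff 1365 − 16×17.7 = 1081.8): to t=0 gives 482 → no gain ✓; to t=8.3 gives 1025 − 16×8.3 = 892.2 → no gain ✓.
Moderate (own payoff 1025 − 45×8.3 = 651.5): to t=0 gives 482 → no gain ✓; to t=17.7 gives 1365 − 45×17.7 = 568.5 → no gain ✓.
Weak (own payoff 482): to t=8.3 gives 1025 − 84×8.3 = 327.8 → no gain ✓; to t=17.7 gives 1365 − 84×17.7 = -121.8 → no gain ✓.
6 of the 6 constraints hold; this profile is a separating equilibrium.

6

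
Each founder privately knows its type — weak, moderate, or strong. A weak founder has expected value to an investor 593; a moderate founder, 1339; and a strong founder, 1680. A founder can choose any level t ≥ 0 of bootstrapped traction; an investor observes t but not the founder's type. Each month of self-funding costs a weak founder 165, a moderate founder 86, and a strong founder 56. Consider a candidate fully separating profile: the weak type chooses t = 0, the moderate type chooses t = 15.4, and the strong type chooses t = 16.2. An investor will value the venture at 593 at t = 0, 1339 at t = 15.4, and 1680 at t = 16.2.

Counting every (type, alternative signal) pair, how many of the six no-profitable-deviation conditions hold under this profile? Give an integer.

4

Strong (own payoff 1680 − 56×16.2 = 772.8): to t=0 gives 593 → no gain ✓; to t=15.4 gives 1339 − 56×15.4 = 476.6 → no gain ✓.
Weak (own payoff 593): to t=15.4 gives 1339 − 165×15.4 = -1202 → no gain ✓; to t=16.2 gives 1680 − 165×16.2 = -993 → no gain ✓.
Moderate (own payoff 1339 − 86×15.4 = 14.6): to t=0 gives 593 → profitable ✗; to t=16.2 gives 1680 − 86×16.2 = 286.8 → profitable ✗.
4 of the 6 constraints hold; not an equilibrium.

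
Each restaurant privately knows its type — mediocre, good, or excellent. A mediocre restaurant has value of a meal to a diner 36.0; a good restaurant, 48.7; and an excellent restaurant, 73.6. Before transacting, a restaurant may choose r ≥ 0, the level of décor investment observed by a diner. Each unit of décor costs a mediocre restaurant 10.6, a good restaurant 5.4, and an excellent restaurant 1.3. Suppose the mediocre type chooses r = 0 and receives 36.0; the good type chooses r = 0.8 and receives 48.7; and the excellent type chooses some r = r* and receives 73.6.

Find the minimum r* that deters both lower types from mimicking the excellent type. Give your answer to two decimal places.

Good type (on-path payoff 48.7 − 5.4×0.8 = 44.38) won't mimic when 44.38 ≥ 73.6 − 5.4·r*, i.e. r* ≥ 5.41.
Mediocre type (on-path payoff 36.0) won't mimic when 36.0 ≥ 73.6 − 10.6·r*, i.e. r* ≥ 3.55.
Both must hold, so r* = max(3.55, 5.41) = 5.41. The good type's constraint binds.

5.41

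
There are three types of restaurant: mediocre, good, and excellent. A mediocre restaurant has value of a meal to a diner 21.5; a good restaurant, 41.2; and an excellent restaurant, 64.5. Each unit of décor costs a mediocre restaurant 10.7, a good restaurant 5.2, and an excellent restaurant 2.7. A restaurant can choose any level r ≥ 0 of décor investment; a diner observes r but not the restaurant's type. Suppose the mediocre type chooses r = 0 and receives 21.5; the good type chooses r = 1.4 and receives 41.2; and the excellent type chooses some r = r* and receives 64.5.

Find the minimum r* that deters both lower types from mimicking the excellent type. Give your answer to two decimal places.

5.88

Good type (on-path payoff 41.2 − 5.2×1.4 = 33.92) won't mimic when 33.92 ≥ 64.5 − 5.2·r*, i.e. r* ≥ 5.88.
Mediocre type (on-path payoff 21.5) won't mimic when 21.5 ≥ 64.5 − 10.7·r*, i.e. r* ≥ 4.02.
Both must hold, so r* = max(4.02, 5.88) = 5.88. The good type's constraint binds.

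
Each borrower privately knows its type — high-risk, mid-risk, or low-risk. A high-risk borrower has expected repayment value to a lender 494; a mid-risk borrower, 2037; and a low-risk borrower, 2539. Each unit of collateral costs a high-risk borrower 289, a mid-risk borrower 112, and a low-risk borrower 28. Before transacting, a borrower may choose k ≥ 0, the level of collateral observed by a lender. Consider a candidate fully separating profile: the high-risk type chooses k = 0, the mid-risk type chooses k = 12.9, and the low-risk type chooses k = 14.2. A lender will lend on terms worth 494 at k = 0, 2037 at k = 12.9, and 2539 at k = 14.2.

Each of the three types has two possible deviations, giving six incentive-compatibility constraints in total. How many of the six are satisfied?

5

Mid-risk (own payoff 2037 − 112×12.9 = 592.2): to k=0 gives 494 → no gain ✓; to k=14.2 gives 2539 − 112×14.2 = 948.6 → profitable ✗.
High-risk (own payoff 494): to k=12.9 gives 2037 − 289×12.9 = -1691.1 → no gain ✓; to k=14.2 gives 2539 − 289×14.2 = -1564.8 → no gain ✓.
Low-risk (own payoff 2539 − 28×14.2 = 2141.4): to k=0 gives 494 → no gain ✓; to k=12.9 gives 2037 − 28×12.9 = 1675.8 → no gain ✓.
5 of the 6 constraints hold; not an equilibrium.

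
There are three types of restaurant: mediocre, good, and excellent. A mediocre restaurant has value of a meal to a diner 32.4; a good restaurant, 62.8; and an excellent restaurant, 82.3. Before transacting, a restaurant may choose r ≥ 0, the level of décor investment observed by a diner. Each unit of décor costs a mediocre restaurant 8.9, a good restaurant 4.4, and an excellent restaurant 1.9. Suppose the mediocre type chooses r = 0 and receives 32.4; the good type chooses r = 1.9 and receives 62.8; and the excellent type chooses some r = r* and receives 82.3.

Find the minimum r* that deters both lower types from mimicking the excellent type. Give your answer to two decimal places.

6.33

Good type (on-path payoff 62.8 − 4.4×1.9 = 54.44) won't mimic when 54.44 ≥ 82.3 − 4.4·r*, i.e. r* ≥ 6.33.
Mediocre type (on-path payoff 32.4) won't mimic when 32.4 ≥ 82.3 − 8.9·r*, i.e. r* ≥ 5.61.
Both must hold, so r* = max(5.61, 6.33) = 6.33. The good type's constraint binds.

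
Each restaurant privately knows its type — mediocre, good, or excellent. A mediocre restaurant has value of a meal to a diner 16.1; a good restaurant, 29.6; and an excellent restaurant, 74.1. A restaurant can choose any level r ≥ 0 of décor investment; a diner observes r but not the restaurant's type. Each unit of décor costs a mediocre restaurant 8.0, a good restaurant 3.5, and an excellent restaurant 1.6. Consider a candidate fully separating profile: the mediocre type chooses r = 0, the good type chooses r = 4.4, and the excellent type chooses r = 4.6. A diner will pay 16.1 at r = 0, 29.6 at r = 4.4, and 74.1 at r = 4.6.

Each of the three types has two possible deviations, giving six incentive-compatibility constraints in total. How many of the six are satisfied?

Good (own payoff 29.6 − 3.5×4.4 = 14.2): to r=0 gives 16.1 → profitable ✗; to r=4.6 gives 74.1 − 3.5×4.6 = 58 → profitable ✗.
Mediocre (own payoff 16.1): to r=4.4 gives 29.6 − 8.0×4.4 = -5.6 → no gain ✓; to r=4.6 gives 74.1 − 8.0×4.6 = 37.3 → profitable ✗.
Excellent (own payoff 74.1 − 1.6×4.6 = 66.74): to r=0 gives 16.1 → no gain ✓; to r=4.4 gives 29.6 − 1.6×4.4 = 22.56 → no gain ✓.
3 of the 6 constraints hold; not an equilibrium.

3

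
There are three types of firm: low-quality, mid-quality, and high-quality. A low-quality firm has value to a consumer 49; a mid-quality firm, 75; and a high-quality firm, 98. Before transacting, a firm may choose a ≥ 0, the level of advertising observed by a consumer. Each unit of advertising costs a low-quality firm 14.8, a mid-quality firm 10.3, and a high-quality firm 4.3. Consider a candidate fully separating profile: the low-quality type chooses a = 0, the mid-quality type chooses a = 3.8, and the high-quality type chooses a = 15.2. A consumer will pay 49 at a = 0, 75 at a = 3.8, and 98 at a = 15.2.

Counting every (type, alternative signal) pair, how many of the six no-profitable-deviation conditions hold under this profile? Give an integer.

High-quality (own payoff 98 − 4.3×15.2 = 32.64): to a=0 gives 49 → profitable ✗; to a=3.8 gives 75 − 4.3×3.8 = 58.66 → profitable ✗.
Mid-quality (own payoff 75 − 10.3×3.8 = 35.86): to a=0 gives 49 → profitable ✗; to a=15.2 gives 98 − 10.3×15.2 = -58.56 → no gain ✓.
Low-quality (own payoff 49): to a=3.8 gives 75 − 14.8×3.8 = 18.76 → no gain ✓; to a=15.2 gives 98 − 14.8×15.2 = -126.96 → no gain ✓.
3 of the 6 constraints hold; not an equilibrium.

3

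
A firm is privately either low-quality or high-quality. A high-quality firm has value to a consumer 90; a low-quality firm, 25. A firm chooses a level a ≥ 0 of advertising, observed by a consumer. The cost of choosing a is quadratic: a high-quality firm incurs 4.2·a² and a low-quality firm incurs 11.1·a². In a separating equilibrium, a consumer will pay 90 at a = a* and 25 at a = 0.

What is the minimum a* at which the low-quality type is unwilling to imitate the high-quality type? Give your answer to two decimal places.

2.42

The low-quality type at a = 0 receives 25; imitating at a* yields 90 − 11.1·a*².
Indifference: 25 = 90 − 11.1·a*², so a*² = (90 − 25) / 11.1 ≈ 5.8559.
a* = √5.8559 ≈ 2.42.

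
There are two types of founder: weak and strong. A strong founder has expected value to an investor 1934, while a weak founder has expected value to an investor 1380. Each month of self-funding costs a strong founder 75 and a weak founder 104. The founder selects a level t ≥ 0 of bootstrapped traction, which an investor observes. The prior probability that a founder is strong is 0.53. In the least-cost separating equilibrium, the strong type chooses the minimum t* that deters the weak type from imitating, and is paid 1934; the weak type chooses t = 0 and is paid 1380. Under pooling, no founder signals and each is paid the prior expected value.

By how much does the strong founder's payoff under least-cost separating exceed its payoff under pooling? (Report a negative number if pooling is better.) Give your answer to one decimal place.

-139.1

Least-cost separating signal: t* solves 1380 = 1934 − 104·t*, so t* = (1934 − 1380)/104 ≈ 5.3269.
Strong type's separating payoff: 1934 − 75 × t* = 1934 − 75 × (1934 − 1380)/104 = 1934 − 41550/104 ≈ 1534.481.
Pooling payoff: 0.53 × 1934 + 0.47 × 1380 = 1673.62.
Difference: 1534.481 − 1673.62 = -139.139, i.e. -139.1 to one decimal place.
The strong type would prefer the pooling outcome.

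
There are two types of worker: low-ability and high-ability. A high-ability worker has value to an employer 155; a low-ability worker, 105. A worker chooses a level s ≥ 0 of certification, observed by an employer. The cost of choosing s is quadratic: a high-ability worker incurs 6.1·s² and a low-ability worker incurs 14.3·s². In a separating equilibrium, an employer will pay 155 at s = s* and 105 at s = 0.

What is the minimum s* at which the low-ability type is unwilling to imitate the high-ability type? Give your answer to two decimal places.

1.87

The low-ability type at s = 0 receives 105; imitating at s* yields 155 − 14.3·s*².
Indifference: 105 = 155 − 14.3·s*², so s*² = (155 − 105) / 14.3 ≈ 3.4965.
s* = √3.4965 ≈ 1.87.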